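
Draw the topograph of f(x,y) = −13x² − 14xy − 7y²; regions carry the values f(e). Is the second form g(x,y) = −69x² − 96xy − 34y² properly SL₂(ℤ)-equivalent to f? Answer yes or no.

D₁ = -168, D₂ = -168
f is negative-definite; reduce −f:
−f: translate: b→-12 (≡14 mod 26), so (13,14,7)→(13,-12,6)
−f: flip: (13,-12,6)→(6,12,13)
−f: translate: b→0 (≡12 mod 12), so (6,12,13)→(6,0,7)
−f: reduced (well bottom): (6,0,7) with a≤c, −a<b≤a
flip sign back: reduced form of f is (-6,0,-7)
g is negative-definite; reduce −g:
−g: translate: b→-42 (≡96 mod 138), so (69,96,34)→(69,-42,7)
−g: flip: (69,-42,7)→(7,42,69)
−g: translate: b→0 (≡42 mod 14), so (7,42,69)→(7,0,6)
−g: flip: (7,0,6)→(6,0,7)
−g: reduced (well bottom): (6,0,7) with a≤c, −a<b≤a
flip sign back: reduced form of g is (-6,0,-7)
reduced forms (-6, 0, -7) vs (-6, 0, -7) ⇒ equivalent

yes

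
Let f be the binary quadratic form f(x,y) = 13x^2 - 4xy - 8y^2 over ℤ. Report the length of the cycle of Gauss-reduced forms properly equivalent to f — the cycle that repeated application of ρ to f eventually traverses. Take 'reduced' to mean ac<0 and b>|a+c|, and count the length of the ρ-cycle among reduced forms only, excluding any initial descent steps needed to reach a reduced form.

D = 432, ⌊√D⌋ = 20
descent: ρ → (-8,20,1)  [lands on river]
river: ρ → (1,20,-8)
river: ρ → (-8,12,9)
river: ρ → (9,6,-11)
river: ρ → (-11,16,4)
river: ρ → (4,16,-11)
river: ρ → (-11,6,9)
river: ρ → (9,12,-8)
ρ-cycle length = 8 (tail of 1 descent step not counted)

8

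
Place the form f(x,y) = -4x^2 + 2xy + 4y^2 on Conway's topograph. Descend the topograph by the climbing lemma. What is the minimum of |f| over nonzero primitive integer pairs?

river: ρ → (4,6,-2)
river: ρ → (-2,6,4)
river: ρ → (4,2,-4)
river: ρ → (-4,6,2)
river: ρ → (2,6,-4)
river: ρ → (-4,2,4)
closes: descent 0, river 6
min |a| on river = 2

2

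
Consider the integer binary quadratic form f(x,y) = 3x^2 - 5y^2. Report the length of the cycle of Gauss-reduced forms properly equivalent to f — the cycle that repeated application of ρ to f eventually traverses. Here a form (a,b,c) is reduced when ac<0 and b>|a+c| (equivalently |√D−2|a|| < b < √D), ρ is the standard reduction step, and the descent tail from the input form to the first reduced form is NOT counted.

D = 60, ⌊√D⌋ = 7
descent: ρ → (-5,0,3)
descent: ρ → (3,6,-2)  [lands on river]
river: ρ → (-2,6,3)
ρ-cycle length = 2 (tail of 2 descent steps not counted)

2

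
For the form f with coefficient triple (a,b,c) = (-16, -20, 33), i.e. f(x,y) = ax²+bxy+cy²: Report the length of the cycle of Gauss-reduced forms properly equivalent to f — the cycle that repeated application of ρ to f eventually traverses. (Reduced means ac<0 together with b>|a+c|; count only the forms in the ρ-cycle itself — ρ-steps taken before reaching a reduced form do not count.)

D = 2512, ⌊√D⌋ = 50
descent: ρ → (33,20,-16)  [lands on river]
river: ρ → (-16,44,9)
river: ρ → (9,46,-11)
river: ρ → (-11,42,17)
river: ρ → (17,26,-27)
river: ρ → (-27,28,16)
river: ρ → (16,36,-19)
river: ρ → (-19,40,12)
river: ρ → (12,32,-31)
river: ρ → (-31,30,13)
river: ρ → (13,48,-4)
river: ρ → (-4,48,13)
river: ρ → (13,30,-31)
river: ρ → (-31,32,12)
river: ρ → (12,40,-19)
river: ρ → (-19,36,16)
river: ρ → (16,28,-27)
river: ρ → (-27,26,17)
river: ρ → (17,42,-11)
river: ρ → (-11,46,9)
river: ρ → (9,44,-16)
river: ρ → (-16,20,33)
river: ρ → (33,46,-3)
river: ρ → (-3,50,1)
river: ρ → (1,50,-3)
river: ρ → (-3,46,33)
ρ-cycle length = 26 (tail of 1 descent step not counted)

26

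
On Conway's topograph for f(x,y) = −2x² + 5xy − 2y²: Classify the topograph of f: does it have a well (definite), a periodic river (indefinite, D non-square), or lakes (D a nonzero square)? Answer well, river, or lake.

D = b²−4ac = 5² − 4·(-2)·(-2) = 9
D = 3² is a perfect square ⇒ form factors over ℤ ⇒ lakes

lake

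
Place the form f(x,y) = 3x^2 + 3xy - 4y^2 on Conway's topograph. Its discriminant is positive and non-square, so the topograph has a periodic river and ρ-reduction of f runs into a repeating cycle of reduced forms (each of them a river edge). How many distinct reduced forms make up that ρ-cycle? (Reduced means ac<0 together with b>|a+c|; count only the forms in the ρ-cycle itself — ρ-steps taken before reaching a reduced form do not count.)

D = 57, ⌊√D⌋ = 7
river: ρ → (-4,5,2)
river: ρ → (2,7,-1)
river: ρ → (-1,7,2)
river: ρ → (2,5,-4)
river: ρ → (-4,3,3)
river: ρ → (3,3,-4)
ρ-cycle length = 6 (tail of 0 descent steps not counted)

6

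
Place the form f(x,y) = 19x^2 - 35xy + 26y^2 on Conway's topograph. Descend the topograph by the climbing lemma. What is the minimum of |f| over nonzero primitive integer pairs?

translate: b→3 (≡-35 mod 38), so (19,-35,26)→(19,3,10)
flip: (19,3,10)→(10,-3,19)
reduced (well bottom): (10,-3,19) with a≤c, −a<b≤a
well minimum = a = 10

10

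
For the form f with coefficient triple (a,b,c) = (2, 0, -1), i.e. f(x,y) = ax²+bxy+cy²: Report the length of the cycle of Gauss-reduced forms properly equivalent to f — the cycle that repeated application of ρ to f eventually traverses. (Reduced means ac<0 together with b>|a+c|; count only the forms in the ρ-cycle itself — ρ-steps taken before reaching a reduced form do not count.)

D = 8, ⌊√D⌋ = 2
descent: ρ → (-1,2,1)  [lands on river]
river: ρ → (1,2,-1)
ρ-cycle length = 2 (tail of 1 descent step not counted)

2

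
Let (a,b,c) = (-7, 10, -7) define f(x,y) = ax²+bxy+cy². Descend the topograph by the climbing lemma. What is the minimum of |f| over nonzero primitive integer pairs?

translate: b→4 (≡-10 mod 14), so (7,-10,7)→(7,4,4)
flip: (7,4,4)→(4,-4,7)
translate: b→4 (≡-4 mod 8), so (4,-4,7)→(4,4,7)
reduced (well bottom): (4,4,7) with a≤c, −a<b≤a
well minimum |f| = |-4| = 4 (negative-definite)

4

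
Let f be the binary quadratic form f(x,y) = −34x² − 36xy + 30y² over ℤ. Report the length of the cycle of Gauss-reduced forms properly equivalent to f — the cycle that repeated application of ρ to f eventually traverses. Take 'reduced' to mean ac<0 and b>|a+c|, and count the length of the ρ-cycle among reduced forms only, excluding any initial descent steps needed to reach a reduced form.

D = 5376, ⌊√D⌋ = 73
descent: ρ → (30,36,-34)  [lands on river]
river: ρ → (-34,32,32)
river: ρ → (32,32,-34)
river: ρ → (-34,36,30)
river: ρ → (30,24,-40)
river: ρ → (-40,56,14)
river: ρ → (14,56,-40)
river: ρ → (-40,24,30)
ρ-cycle length = 8 (tail of 1 descent step not counted)

8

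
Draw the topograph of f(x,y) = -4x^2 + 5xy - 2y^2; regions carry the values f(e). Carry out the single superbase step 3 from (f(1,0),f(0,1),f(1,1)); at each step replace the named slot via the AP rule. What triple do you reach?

start (-4,-2,-1) = (f(1,0),f(0,1),f(1,1))
replace slot 3: 2·((-4)+(-2)) − (-1) = -11 → (-4,-2,-11)

-4,-2,-11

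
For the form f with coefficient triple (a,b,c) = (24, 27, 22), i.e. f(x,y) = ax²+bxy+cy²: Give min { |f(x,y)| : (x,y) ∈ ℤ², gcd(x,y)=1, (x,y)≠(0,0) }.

translate: b→-21 (≡27 mod 48), so (24,27,22)→(24,-21,19)
flip: (24,-21,19)→(19,21,24)
translate: b→-17 (≡21 mod 38), so (19,21,24)→(19,-17,22)
reduced (well bottom): (19,-17,22) with a≤c, −a<b≤a
well minimum = a = 19

19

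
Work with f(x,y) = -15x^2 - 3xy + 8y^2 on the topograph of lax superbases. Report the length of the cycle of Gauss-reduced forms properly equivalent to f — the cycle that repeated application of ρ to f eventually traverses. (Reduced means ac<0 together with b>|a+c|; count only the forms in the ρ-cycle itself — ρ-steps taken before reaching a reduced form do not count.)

D = 489, ⌊√D⌋ = 22
descent: ρ → (8,19,-4)  [lands on river]
river: ρ → (-4,21,3)
river: ρ → (3,21,-4)
river: ρ → (-4,19,8)
river: ρ → (8,13,-10)
river: ρ → (-10,7,11)
river: ρ → (11,15,-6)
river: ρ → (-6,21,2)
river: ρ → (2,19,-16)
river: ρ → (-16,13,5)
river: ρ → (5,17,-10)
river: ρ → (-10,3,12)
river: ρ → (12,21,-1)
river: ρ → (-1,21,12)
river: ρ → (12,3,-10)
river: ρ → (-10,17,5)
river: ρ → (5,13,-16)
river: ρ → (-16,19,2)
river: ρ → (2,21,-6)
river: ρ → (-6,15,11)
river: ρ → (11,7,-10)
river: ρ → (-10,13,8)
ρ-cycle length = 22 (tail of 1 descent step not counted)

22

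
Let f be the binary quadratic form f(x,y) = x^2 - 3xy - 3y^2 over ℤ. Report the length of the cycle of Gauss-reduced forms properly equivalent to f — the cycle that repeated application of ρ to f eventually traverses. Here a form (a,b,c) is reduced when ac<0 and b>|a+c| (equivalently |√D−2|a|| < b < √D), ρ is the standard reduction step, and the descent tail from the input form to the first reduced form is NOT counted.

D = 21, ⌊√D⌋ = 4
descent: ρ → (-3,3,1)  [lands on river]
river: ρ → (1,3,-3)
ρ-cycle length = 2 (tail of 1 descent step not counted)

2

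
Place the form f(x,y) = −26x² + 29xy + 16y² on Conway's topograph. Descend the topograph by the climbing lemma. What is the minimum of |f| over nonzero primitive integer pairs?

river: ρ → (16,35,-20)
river: ρ → (-20,45,6)
river: ρ → (6,39,-41)
river: ρ → (-41,43,4)
river: ρ → (4,45,-30)
river: ρ → (-30,15,19)
river: ρ → (19,23,-26)
river: ρ → (-26,29,16)
closes: descent 0, river 8
min |a| on river = 4

4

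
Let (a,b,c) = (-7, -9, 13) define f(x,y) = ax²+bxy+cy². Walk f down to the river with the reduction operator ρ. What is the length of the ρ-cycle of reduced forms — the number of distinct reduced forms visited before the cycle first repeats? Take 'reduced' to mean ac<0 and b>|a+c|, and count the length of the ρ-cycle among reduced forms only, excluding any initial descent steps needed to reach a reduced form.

D = 445, ⌊√D⌋ = 21
descent: ρ → (13,9,-7)  [lands on river]
river: ρ → (-7,19,3)
river: ρ → (3,17,-13)
river: ρ → (-13,9,7)
river: ρ → (7,19,-3)
river: ρ → (-3,17,13)
ρ-cycle length = 6 (tail of 1 descent step not counted)

6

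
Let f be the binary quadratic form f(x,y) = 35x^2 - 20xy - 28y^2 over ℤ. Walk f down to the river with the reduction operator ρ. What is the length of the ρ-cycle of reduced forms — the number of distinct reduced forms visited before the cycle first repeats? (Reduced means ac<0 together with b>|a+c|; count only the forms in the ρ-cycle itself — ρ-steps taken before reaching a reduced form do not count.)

D = 4320, ⌊√D⌋ = 65
descent: ρ → (-28,20,35)  [lands on river]
river: ρ → (35,50,-13)
river: ρ → (-13,54,27)
river: ρ → (27,54,-13)
river: ρ → (-13,50,35)
river: ρ → (35,20,-28)
river: ρ → (-28,36,27)
river: ρ → (27,18,-37)
river: ρ → (-37,56,8)
river: ρ → (8,56,-37)
river: ρ → (-37,18,27)
river: ρ → (27,36,-28)
ρ-cycle length = 12 (tail of 1 descent step not counted)

12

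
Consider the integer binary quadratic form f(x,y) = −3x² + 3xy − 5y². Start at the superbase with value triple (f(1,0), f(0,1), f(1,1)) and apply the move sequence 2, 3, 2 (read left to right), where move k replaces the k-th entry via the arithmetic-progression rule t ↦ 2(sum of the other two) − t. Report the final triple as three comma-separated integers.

start (-3,-5,-5) = (f(1,0),f(0,1),f(1,1))
replace slot 2: 2·((-3)+(-5)) − (-5) = -11 → (-3,-11,-5)
replace slot 3: 2·((-3)+(-11)) − (-5) = -23 → (-3,-11,-23)
replace slot 2: 2·((-3)+(-23)) − (-11) = -41 → (-3,-41,-23)

-3,-41,-23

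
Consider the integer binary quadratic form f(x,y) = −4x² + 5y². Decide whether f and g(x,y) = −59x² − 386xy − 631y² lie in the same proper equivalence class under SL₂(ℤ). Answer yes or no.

D₁ = 80, D₂ = 80
river cycle of f (length 2): (-4, 8, 1), (1, 8, -4)
river cycle of g (length 2): (-4, 8, 1), (1, 8, -4)
cycles coincide ⇒ equivalent

yes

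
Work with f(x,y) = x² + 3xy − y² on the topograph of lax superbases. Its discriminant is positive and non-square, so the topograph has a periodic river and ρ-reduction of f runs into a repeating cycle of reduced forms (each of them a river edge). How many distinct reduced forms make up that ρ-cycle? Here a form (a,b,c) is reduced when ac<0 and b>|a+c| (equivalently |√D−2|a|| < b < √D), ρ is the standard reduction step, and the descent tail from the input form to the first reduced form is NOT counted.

D = 13, ⌊√D⌋ = 3
river: ρ → (-1,3,1)
river: ρ → (1,3,-1)
ρ-cycle length = 2 (tail of 0 descent steps not counted)

2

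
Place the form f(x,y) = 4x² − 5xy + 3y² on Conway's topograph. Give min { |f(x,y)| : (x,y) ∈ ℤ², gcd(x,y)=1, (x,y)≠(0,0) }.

translate: b→3 (≡-5 mod 8), so (4,-5,3)→(4,3,2)
flip: (4,3,2)→(2,-3,4)
translate: b→1 (≡-3 mod 4), so (2,-3,4)→(2,1,3)
reduced (well bottom): (2,1,3) with a≤c, −a<b≤a
well minimum = a = 2

2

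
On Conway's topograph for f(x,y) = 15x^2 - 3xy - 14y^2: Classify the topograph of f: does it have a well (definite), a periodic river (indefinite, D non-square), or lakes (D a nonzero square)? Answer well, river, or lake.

D = b²−4ac = (-3)² − 4·15·(-14) = 849
D > 0 non-square ⇒ indefinite ⇒ periodic river

river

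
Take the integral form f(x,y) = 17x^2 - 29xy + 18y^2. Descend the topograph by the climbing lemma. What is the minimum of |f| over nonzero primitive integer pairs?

translate: b→5 (≡-29 mod 34), so (17,-29,18)→(17,5,6)
flip: (17,5,6)→(6,-5,17)
reduced (well bottom): (6,-5,17) with a≤c, −a<b≤a
well minimum = a = 6

6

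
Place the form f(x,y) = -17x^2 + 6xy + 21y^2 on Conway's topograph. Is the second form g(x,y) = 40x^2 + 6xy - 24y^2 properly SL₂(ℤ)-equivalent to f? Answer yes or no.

D₁ = 1464, D₂ = 3876
discriminants differ ⇒ not SL₂(ℤ)-equivalent

no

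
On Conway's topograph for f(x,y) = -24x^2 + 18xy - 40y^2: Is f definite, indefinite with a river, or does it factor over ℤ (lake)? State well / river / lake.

D = b²−4ac = 18² − 4·(-24)·(-40) = -3516
D < 0 ⇒ definite ⇒ every region one sign ⇒ single well

well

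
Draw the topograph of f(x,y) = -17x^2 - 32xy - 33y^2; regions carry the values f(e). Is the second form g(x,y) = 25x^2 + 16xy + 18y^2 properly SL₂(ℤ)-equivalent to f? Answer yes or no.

D₁ = -1220, D₂ = -1544
discriminants differ ⇒ not SL₂(ℤ)-equivalent

no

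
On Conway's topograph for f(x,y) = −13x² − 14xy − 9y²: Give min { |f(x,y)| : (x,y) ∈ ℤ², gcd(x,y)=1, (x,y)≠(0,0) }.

translate: b→-12 (≡14 mod 26), so (13,14,9)→(13,-12,8)
flip: (13,-12,8)→(8,12,13)
translate: b→-4 (≡12 mod 16), so (8,12,13)→(8,-4,9)
reduced (well bottom): (8,-4,9) with a≤c, −a<b≤a
well minimum |f| = |-8| = 8 (negative-definite)

8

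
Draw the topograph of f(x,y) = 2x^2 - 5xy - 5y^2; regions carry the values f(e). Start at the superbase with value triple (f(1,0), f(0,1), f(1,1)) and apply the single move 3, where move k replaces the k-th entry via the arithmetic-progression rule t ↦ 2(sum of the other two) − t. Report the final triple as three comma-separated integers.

start (2,-5,-8) = (f(1,0),f(0,1),f(1,1))
replace slot 3: 2·(2+(-5)) − (-8) = 2 → (2,-5,2)

2,-5,2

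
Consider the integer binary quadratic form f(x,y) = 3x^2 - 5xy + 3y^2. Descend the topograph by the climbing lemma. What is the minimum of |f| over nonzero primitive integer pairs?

translate: b→1 (≡-5 mod 6), so (3,-5,3)→(3,1,1)
flip: (3,1,1)→(1,-1,3)
translate: b→1 (≡-1 mod 2), so (1,-1,3)→(1,1,3)
reduced (well bottom): (1,1,3) with a≤c, −a<b≤a
well minimum = a = 1

1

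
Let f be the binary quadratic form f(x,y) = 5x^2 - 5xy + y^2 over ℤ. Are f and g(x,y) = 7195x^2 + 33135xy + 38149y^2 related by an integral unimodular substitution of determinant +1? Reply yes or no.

D₁ = 5, D₂ = 5
river cycle of f (length 2): (1, 1, -1), (-1, 1, 1)
river cycle of g (length 2): (1, 1, -1), (-1, 1, 1)
cycles coincide ⇒ equivalent

yes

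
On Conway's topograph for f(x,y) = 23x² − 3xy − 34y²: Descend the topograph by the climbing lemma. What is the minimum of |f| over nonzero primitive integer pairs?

descent: ρ → (-34,3,23)
descent: ρ → (23,43,-14)  [lands on river]
river: ρ → (-14,41,26)
river: ρ → (26,11,-29)
river: ρ → (-29,47,8)
river: ρ → (8,49,-23)
river: ρ → (-23,43,14)
river: ρ → (14,41,-26)
river: ρ → (-26,11,29)
river: ρ → (29,47,-8)
river: ρ → (-8,49,23)
closes: descent 2, river 10
min |a| on river = 8

8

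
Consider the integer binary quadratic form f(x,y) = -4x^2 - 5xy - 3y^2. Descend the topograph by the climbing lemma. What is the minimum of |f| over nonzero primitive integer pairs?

translate: b→-3 (≡5 mod 8), so (4,5,3)→(4,-3,2)
flip: (4,-3,2)→(2,3,4)
translate: b→-1 (≡3 mod 4), so (2,3,4)→(2,-1,3)
reduced (well bottom): (2,-1,3) with a≤c, −a<b≤a
well minimum |f| = |-2| = 2 (negative-definite)

2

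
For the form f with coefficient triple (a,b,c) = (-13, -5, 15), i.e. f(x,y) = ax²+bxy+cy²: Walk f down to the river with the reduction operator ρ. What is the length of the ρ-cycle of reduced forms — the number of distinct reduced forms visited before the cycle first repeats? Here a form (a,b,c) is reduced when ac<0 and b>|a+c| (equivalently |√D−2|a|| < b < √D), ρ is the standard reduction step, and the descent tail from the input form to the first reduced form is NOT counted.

D = 805, ⌊√D⌋ = 28
descent: ρ → (15,5,-13)  [lands on river]
river: ρ → (-13,21,7)
river: ρ → (7,21,-13)
river: ρ → (-13,5,15)
river: ρ → (15,25,-3)
river: ρ → (-3,23,23)
river: ρ → (23,23,-3)
river: ρ → (-3,25,15)
ρ-cycle length = 8 (tail of 1 descent step not counted)

8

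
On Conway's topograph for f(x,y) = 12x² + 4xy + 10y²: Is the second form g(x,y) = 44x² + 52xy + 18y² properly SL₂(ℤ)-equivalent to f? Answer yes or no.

D₁ = -464, D₂ = -464
f: flip: (12,4,10)→(10,-4,12)
f: reduced (well bottom): (10,-4,12) with a≤c, −a<b≤a
g: translate: b→-36 (≡52 mod 88), so (44,52,18)→(44,-36,10)
g: flip: (44,-36,10)→(10,36,44)
g: translate: b→-4 (≡36 mod 20), so (10,36,44)→(10,-4,12)
g: reduced (well bottom): (10,-4,12) with a≤c, −a<b≤a
reduced forms (10, -4, 12) vs (10, -4, 12) ⇒ equivalent

yes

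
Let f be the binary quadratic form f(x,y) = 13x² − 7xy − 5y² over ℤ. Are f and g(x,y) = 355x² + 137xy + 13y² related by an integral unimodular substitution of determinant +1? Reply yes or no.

D₁ = 309, D₂ = 309
river cycle of f (length 6): (-5, 17, 1), (1, 17, -5), (-5, 13, 7), (7, 15, -3), (-3, 15, 7), (7, 13, -5)
river cycle of g (length 6): (-5, 17, 1), (1, 17, -5), (-5, 13, 7), (7, 15, -3), (-3, 15, 7), (7, 13, -5)
cycles coincide ⇒ equivalent

yes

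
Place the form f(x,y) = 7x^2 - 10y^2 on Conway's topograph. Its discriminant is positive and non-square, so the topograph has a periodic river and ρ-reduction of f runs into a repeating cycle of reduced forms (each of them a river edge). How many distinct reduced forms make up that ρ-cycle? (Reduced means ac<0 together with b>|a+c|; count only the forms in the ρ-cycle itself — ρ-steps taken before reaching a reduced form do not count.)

D = 280, ⌊√D⌋ = 16
descent: ρ → (-10,0,7)
descent: ρ → (7,14,-3)  [lands on river]
river: ρ → (-3,16,2)
river: ρ → (2,16,-3)
river: ρ → (-3,14,7)
ρ-cycle length = 4 (tail of 2 descent steps not counted)

4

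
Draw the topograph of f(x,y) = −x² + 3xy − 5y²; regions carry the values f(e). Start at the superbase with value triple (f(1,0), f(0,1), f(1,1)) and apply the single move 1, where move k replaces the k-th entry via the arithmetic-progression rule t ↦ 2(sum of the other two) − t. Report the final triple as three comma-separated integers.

start (-1,-5,-3) = (f(1,0),f(0,1),f(1,1))
replace slot 1: 2·((-5)+(-3)) − (-1) = -15 → (-15,-5,-3)

-15,-5,-3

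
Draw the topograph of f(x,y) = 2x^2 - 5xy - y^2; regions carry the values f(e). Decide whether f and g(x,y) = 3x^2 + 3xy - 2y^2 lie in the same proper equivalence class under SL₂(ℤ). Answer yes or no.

D₁ = 33, D₂ = 33
river cycle of f (length 4): (-1, 5, 2), (2, 3, -3), (-3, 3, 2), (2, 5, -1)
river cycle of g (length 4): (-2, 5, 1), (1, 5, -2), (-2, 3, 3), (3, 3, -2)
cycles differ ⇒ inequivalent

no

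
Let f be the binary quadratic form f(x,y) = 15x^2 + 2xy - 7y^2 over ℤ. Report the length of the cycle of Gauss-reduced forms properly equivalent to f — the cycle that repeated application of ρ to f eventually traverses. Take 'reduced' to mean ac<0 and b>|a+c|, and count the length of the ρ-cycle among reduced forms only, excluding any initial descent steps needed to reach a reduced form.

D = 424, ⌊√D⌋ = 20
descent: ρ → (-7,12,10)  [lands on river]
river: ρ → (10,8,-9)
river: ρ → (-9,10,9)
river: ρ → (9,8,-10)
river: ρ → (-10,12,7)
river: ρ → (7,16,-6)
river: ρ → (-6,20,1)
river: ρ → (1,20,-6)
river: ρ → (-6,16,7)
river: ρ → (7,12,-10)
river: ρ → (-10,8,9)
river: ρ → (9,10,-9)
river: ρ → (-9,8,10)
river: ρ → (10,12,-7)
river: ρ → (-7,16,6)
river: ρ → (6,20,-1)
river: ρ → (-1,20,6)
river: ρ → (6,16,-7)
ρ-cycle length = 18 (tail of 1 descent step not counted)

18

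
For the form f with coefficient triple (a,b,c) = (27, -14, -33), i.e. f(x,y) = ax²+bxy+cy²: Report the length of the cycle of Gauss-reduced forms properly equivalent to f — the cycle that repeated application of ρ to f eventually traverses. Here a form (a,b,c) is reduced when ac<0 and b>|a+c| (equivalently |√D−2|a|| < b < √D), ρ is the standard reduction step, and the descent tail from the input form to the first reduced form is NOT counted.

D = 3760, ⌊√D⌋ = 61
descent: ρ → (-33,14,27)  [lands on river]
river: ρ → (27,40,-20)
river: ρ → (-20,40,27)
river: ρ → (27,14,-33)
river: ρ → (-33,52,8)
river: ρ → (8,60,-5)
river: ρ → (-5,60,8)
river: ρ → (8,52,-33)
ρ-cycle length = 8 (tail of 1 descent step not counted)

8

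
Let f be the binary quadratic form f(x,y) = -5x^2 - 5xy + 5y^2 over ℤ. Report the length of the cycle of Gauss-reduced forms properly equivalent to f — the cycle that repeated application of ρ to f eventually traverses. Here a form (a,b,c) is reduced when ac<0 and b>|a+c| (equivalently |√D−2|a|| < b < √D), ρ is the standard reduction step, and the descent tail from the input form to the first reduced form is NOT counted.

D = 125, ⌊√D⌋ = 11
descent: ρ → (5,5,-5)  [lands on river]
river: ρ → (-5,5,5)
ρ-cycle length = 2 (tail of 1 descent step not counted)

2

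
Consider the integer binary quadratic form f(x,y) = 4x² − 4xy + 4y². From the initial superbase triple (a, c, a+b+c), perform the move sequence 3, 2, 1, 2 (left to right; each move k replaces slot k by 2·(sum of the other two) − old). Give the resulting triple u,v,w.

start (4,4,4) = (f(1,0),f(0,1),f(1,1))
replace slot 3: 2·(4+4) − 4 = 12 → (4,4,12)
replace slot 2: 2·(4+12) − 4 = 28 → (4,28,12)
replace slot 1: 2·(28+12) − 4 = 76 → (76,28,12)
replace slot 2: 2·(76+12) − 28 = 148 → (76,148,12)

76,148,12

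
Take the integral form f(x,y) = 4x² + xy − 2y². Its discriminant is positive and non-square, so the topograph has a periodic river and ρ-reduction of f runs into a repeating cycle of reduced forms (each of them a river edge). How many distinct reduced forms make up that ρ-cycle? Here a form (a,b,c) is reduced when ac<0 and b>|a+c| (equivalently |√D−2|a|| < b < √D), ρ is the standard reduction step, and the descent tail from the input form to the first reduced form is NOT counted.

D = 33, ⌊√D⌋ = 5
descent: ρ → (-2,3,3)  [lands on river]
river: ρ → (3,3,-2)
river: ρ → (-2,5,1)
river: ρ → (1,5,-2)
ρ-cycle length = 4 (tail of 1 descent step not counted)

4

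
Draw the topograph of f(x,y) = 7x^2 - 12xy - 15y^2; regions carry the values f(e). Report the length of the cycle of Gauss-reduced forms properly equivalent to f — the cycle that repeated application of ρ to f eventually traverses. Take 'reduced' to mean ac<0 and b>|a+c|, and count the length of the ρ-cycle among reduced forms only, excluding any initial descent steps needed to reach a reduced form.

D = 564, ⌊√D⌋ = 23
descent: ρ → (-15,12,7)  [lands on river]
river: ρ → (7,16,-11)
river: ρ → (-11,6,12)
river: ρ → (12,18,-5)
river: ρ → (-5,22,4)
river: ρ → (4,18,-15)
ρ-cycle length = 6 (tail of 1 descent step not counted)

6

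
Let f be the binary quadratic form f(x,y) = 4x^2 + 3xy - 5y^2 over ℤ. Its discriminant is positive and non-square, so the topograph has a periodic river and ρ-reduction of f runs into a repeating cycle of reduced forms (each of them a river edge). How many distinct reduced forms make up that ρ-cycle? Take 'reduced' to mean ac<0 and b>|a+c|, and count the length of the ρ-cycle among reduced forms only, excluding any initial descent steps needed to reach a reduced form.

D = 89, ⌊√D⌋ = 9
river: ρ → (-5,7,2)
river: ρ → (2,9,-1)
river: ρ → (-1,9,2)
river: ρ → (2,7,-5)
river: ρ → (-5,3,4)
river: ρ → (4,5,-4)
river: ρ → (-4,3,5)
river: ρ → (5,7,-2)
river: ρ → (-2,9,1)
river: ρ → (1,9,-2)
river: ρ → (-2,7,5)
river: ρ → (5,3,-4)
river: ρ → (-4,5,4)
river: ρ → (4,3,-5)
ρ-cycle length = 14 (tail of 0 descent steps not counted)

14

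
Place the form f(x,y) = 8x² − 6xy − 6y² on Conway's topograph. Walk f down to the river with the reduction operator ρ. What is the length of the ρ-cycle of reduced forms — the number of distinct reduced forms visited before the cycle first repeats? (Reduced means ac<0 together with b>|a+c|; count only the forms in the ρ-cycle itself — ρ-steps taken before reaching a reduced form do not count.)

D = 228, ⌊√D⌋ = 15
descent: ρ → (-6,6,8)  [lands on river]
river: ρ → (8,10,-4)
river: ρ → (-4,14,2)
river: ρ → (2,14,-4)
river: ρ → (-4,10,8)
river: ρ → (8,6,-6)
ρ-cycle length = 6 (tail of 1 descent step not counted)

6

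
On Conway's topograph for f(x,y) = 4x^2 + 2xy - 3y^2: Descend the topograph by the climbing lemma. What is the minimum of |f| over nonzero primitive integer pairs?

river: ρ → (-3,4,3)
river: ρ → (3,2,-4)
river: ρ → (-4,6,1)
river: ρ → (1,6,-4)
river: ρ → (-4,2,3)
river: ρ → (3,4,-3)
river: ρ → (-3,2,4)
river: ρ → (4,6,-1)
river: ρ → (-1,6,4)
river: ρ → (4,2,-3)
closes: descent 0, river 10
min |a| on river = 1

1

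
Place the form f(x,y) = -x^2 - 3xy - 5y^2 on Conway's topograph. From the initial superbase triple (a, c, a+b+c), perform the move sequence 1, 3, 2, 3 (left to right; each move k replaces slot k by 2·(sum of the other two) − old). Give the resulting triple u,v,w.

start (-1,-5,-9) = (f(1,0),f(0,1),f(1,1))
replace slot 1: 2·((-5)+(-9)) − (-1) = -27 → (-27,-5,-9)
replace slot 3: 2·((-27)+(-5)) − (-9) = -55 → (-27,-5,-55)
replace slot 2: 2·((-27)+(-55)) − (-5) = -159 → (-27,-159,-55)
replace slot 3: 2·((-27)+(-159)) − (-55) = -317 → (-27,-159,-317)

-27,-159,-317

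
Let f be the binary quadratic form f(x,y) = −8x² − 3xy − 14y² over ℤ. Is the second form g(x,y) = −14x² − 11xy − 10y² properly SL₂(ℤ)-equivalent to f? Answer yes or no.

D₁ = -439, D₂ = -439
f is negative-definite; reduce −f:
−f: reduced (well bottom): (8,3,14) with a≤c, −a<b≤a
flip sign back: reduced form of f is (-8,-3,-14)
g is negative-definite; reduce −g:
−g: flip: (14,11,10)→(10,-11,14)
−g: translate: b→9 (≡-11 mod 20), so (10,-11,14)→(10,9,13)
−g: reduced (well bottom): (10,9,13) with a≤c, −a<b≤a
flip sign back: reduced form of g is (-10,-9,-13)
reduced forms (-8, -3, -14) vs (-10, -9, -13) ⇒ inequivalent

no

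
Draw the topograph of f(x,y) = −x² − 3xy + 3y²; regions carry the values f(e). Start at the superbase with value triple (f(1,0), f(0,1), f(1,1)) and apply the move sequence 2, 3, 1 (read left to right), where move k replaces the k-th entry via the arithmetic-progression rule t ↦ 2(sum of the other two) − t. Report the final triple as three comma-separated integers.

start (-1,3,-1) = (f(1,0),f(0,1),f(1,1))
replace slot 2: 2·((-1)+(-1)) − 3 = -7 → (-1,-7,-1)
replace slot 3: 2·((-1)+(-7)) − (-1) = -15 → (-1,-7,-15)
replace slot 1: 2·((-7)+(-15)) − (-1) = -43 → (-43,-7,-15)

-43,-7,-15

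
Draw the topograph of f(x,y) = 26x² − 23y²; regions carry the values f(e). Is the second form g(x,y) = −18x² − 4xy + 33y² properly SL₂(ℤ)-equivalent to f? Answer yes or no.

D₁ = 2392, D₂ = 2392
river cycle of f (length 10): (-23, 46, 3), (3, 44, -38), (-38, 32, 9), (9, 40, -22), (-22, 48, 1), (1, 48, -22), (-22, 40, 9), (9, 32, -38), (-38, 44, 3), (3, 46, -23)
river cycle of g (length 12): (-18, 32, 19), (19, 44, -6), (-6, 40, 33), (33, 26, -13), (-13, 26, 33), (33, 40, -6), (-6, 44, 19), (19, 32, -18), (-18, 40, 11), (11, 48, -2), … (2 more)
cycles differ ⇒ inequivalent

no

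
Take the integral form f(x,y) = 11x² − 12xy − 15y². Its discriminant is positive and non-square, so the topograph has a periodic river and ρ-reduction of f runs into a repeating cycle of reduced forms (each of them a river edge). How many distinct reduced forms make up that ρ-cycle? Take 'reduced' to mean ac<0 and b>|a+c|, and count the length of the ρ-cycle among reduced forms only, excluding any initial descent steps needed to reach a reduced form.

D = 804, ⌊√D⌋ = 28
descent: ρ → (-15,12,11)  [lands on river]
river: ρ → (11,10,-16)
river: ρ → (-16,22,5)
river: ρ → (5,28,-1)
river: ρ → (-1,28,5)
river: ρ → (5,22,-16)
river: ρ → (-16,10,11)
river: ρ → (11,12,-15)
river: ρ → (-15,18,8)
river: ρ → (8,14,-19)
river: ρ → (-19,24,3)
river: ρ → (3,24,-19)
river: ρ → (-19,14,8)
river: ρ → (8,18,-15)
ρ-cycle length = 14 (tail of 1 descent step not counted)

14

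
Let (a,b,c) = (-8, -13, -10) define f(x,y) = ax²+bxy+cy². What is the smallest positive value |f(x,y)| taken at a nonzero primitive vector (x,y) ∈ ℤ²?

translate: b→-3 (≡13 mod 16), so (8,13,10)→(8,-3,5)
flip: (8,-3,5)→(5,3,8)
reduced (well bottom): (5,3,8) with a≤c, −a<b≤a
well minimum |f| = |-5| = 5 (negative-definite)

5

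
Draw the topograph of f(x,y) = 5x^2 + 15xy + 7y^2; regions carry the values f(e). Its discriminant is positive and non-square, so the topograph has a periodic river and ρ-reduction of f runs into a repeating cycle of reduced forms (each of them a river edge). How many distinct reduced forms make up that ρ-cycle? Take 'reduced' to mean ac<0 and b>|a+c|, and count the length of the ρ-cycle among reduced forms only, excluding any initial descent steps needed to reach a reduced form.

D = 85, ⌊√D⌋ = 9
descent: ρ → (7,-1,-3)
descent: ρ → (-3,7,3)  [lands on river]
river: ρ → (3,5,-5)
river: ρ → (-5,5,3)
river: ρ → (3,7,-3)
river: ρ → (-3,5,5)
river: ρ → (5,5,-3)
ρ-cycle length = 6 (tail of 2 descent steps not counted)

6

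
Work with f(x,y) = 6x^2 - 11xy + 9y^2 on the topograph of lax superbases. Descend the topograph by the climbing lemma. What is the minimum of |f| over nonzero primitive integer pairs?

translate: b→1 (≡-11 mod 12), so (6,-11,9)→(6,1,4)
flip: (6,1,4)→(4,-1,6)
reduced (well bottom): (4,-1,6) with a≤c, −a<b≤a
well minimum = a = 4

4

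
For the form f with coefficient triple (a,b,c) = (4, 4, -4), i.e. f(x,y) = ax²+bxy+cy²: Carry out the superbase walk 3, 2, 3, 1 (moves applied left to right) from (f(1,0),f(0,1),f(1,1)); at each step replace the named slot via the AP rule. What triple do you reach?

start (4,-4,4) = (f(1,0),f(0,1),f(1,1))
replace slot 3: 2·(4+(-4)) − 4 = -4 → (4,-4,-4)
replace slot 2: 2·(4+(-4)) − (-4) = 4 → (4,4,-4)
replace slot 3: 2·(4+4) − (-4) = 20 → (4,4,20)
replace slot 1: 2·(4+20) − 4 = 44 → (44,4,20)

44,4,20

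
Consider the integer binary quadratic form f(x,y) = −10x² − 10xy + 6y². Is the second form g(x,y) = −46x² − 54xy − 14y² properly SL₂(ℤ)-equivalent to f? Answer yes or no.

D₁ = 340, D₂ = 340
river cycle of f (length 6): (6, 10, -10), (-10, 10, 6), (6, 14, -6), (-6, 10, 10), (10, 10, -6), (-6, 14, 6)
river cycle of g (length 6): (6, 14, -6), (-6, 10, 10), (10, 10, -6), (-6, 14, 6), (6, 10, -10), (-10, 10, 6)
cycles coincide ⇒ equivalent

yes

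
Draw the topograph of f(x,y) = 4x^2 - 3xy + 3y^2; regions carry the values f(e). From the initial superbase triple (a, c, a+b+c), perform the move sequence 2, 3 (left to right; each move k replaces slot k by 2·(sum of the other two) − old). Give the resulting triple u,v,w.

start (4,3,4) = (f(1,0),f(0,1),f(1,1))
replace slot 2: 2·(4+4) − 3 = 13 → (4,13,4)
replace slot 3: 2·(4+13) − 4 = 30 → (4,13,30)

4,13,30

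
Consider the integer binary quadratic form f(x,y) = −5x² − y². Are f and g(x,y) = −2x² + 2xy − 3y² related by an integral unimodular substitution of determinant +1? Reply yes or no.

D₁ = -20, D₂ = -20
f is negative-definite; reduce −f:
−f: flip: (5,0,1)→(1,0,5)
−f: reduced (well bottom): (1,0,5) with a≤c, −a<b≤a
flip sign back: reduced form of f is (-1,0,-5)
g is negative-definite; reduce −g:
−g: translate: b→2 (≡-2 mod 4), so (2,-2,3)→(2,2,3)
−g: reduced (well bottom): (2,2,3) with a≤c, −a<b≤a
flip sign back: reduced form of g is (-2,-2,-3)
reduced forms (-1, 0, -5) vs (-2, -2, -3) ⇒ inequivalent

no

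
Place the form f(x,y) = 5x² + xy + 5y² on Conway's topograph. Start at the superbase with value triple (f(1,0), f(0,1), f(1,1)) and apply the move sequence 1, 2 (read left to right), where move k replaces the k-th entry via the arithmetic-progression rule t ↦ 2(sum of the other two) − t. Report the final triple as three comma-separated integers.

start (5,5,11) = (f(1,0),f(0,1),f(1,1))
replace slot 1: 2·(5+11) − 5 = 27 → (27,5,11)
replace slot 2: 2·(27+11) − 5 = 71 → (27,71,11)

27,71,11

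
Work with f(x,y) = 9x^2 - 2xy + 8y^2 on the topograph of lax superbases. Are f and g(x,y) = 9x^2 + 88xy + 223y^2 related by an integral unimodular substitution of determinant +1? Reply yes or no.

D₁ = -284, D₂ = -284
f: flip: (9,-2,8)→(8,2,9)
f: reduced (well bottom): (8,2,9) with a≤c, −a<b≤a
g: translate: b→-2 (≡88 mod 18), so (9,88,223)→(9,-2,8)
g: flip: (9,-2,8)→(8,2,9)
g: reduced (well bottom): (8,2,9) with a≤c, −a<b≤a
reduced forms (8, 2, 9) vs (8, 2, 9) ⇒ equivalent

yes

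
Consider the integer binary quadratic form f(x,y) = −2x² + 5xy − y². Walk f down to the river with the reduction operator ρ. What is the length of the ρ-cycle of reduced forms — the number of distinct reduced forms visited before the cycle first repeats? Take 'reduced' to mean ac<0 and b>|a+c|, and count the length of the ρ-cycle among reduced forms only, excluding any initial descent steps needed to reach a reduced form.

D = 17, ⌊√D⌋ = 4
descent: ρ → (-1,3,2)  [lands on river]
river: ρ → (2,1,-2)
river: ρ → (-2,3,1)
river: ρ → (1,3,-2)
river: ρ → (-2,1,2)
river: ρ → (2,3,-1)
ρ-cycle length = 6 (tail of 1 descent step not counted)

6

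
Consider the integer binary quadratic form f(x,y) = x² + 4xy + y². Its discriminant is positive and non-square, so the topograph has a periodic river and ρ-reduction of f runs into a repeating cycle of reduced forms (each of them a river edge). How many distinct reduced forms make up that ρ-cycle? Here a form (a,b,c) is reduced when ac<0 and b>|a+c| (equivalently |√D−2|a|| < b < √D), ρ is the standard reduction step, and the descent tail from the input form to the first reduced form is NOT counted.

D = 12, ⌊√D⌋ = 3
descent: ρ → (1,2,-2)  [lands on river]
river: ρ → (-2,2,1)
ρ-cycle length = 2 (tail of 1 descent step not counted)

2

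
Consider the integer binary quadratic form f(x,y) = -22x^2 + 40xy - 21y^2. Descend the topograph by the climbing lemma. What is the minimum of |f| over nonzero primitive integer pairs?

translate: b→4 (≡-40 mod 44), so (22,-40,21)→(22,4,3)
flip: (22,4,3)→(3,-4,22)
translate: b→2 (≡-4 mod 6), so (3,-4,22)→(3,2,21)
reduced (well bottom): (3,2,21) with a≤c, −a<b≤a
well minimum |f| = |-3| = 3 (negative-definite)

3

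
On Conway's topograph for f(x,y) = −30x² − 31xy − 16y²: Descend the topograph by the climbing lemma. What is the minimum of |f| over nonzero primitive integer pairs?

translate: b→-29 (≡31 mod 60), so (30,31,16)→(30,-29,15)
flip: (30,-29,15)→(15,29,30)
translate: b→-1 (≡29 mod 30), so (15,29,30)→(15,-1,16)
reduced (well bottom): (15,-1,16) with a≤c, −a<b≤a
well minimum |f| = |-15| = 15 (negative-definite)

15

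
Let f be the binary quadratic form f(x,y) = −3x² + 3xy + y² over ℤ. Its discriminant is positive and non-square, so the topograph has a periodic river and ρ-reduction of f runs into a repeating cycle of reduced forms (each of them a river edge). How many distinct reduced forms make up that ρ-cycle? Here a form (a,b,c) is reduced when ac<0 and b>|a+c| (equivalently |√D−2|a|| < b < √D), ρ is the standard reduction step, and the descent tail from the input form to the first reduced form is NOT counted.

D = 21, ⌊√D⌋ = 4
river: ρ → (1,3,-3)
river: ρ → (-3,3,1)
ρ-cycle length = 2 (tail of 0 descent steps not counted)

2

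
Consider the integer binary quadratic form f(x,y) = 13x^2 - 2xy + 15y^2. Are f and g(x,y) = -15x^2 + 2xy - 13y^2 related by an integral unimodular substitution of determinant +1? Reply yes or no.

D₁ = -776, D₂ = -776
f: reduced (well bottom): (13,-2,15) with a≤c, −a<b≤a
g is negative-definite; reduce −g:
−g: flip: (15,-2,13)→(13,2,15)
−g: reduced (well bottom): (13,2,15) with a≤c, −a<b≤a
flip sign back: reduced form of g is (-13,-2,-15)
reduced forms (13, -2, 15) vs (-13, -2, -15) ⇒ inequivalent

no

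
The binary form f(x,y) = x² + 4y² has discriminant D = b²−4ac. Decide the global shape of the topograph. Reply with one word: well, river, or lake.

D = b²−4ac = 0² − 4·1·4 = -16
D < 0 ⇒ definite ⇒ every region one sign ⇒ single well

well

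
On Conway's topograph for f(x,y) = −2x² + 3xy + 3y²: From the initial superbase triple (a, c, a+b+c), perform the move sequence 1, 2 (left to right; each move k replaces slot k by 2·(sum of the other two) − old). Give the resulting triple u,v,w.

start (-2,3,4) = (f(1,0),f(0,1),f(1,1))
replace slot 1: 2·(3+4) − (-2) = 16 → (16,3,4)
replace slot 2: 2·(16+4) − 3 = 37 → (16,37,4)

16,37,4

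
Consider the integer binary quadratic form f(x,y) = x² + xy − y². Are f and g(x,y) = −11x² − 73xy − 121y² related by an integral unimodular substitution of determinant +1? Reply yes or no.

D₁ = 5, D₂ = 5
river cycle of f (length 2): (-1, 1, 1), (1, 1, -1)
river cycle of g (length 2): (-1, 1, 1), (1, 1, -1)
cycles coincide ⇒ equivalent

yes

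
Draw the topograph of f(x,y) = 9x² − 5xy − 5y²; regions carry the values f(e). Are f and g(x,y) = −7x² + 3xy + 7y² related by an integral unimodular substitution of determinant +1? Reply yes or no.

D₁ = 205, D₂ = 205
river cycle of f (length 4): (-5, 5, 9), (9, 13, -1), (-1, 13, 9), (9, 5, -5)
river cycle of g (length 4): (7, 11, -3), (-3, 13, 3), (3, 11, -7), (-7, 3, 7)
cycles differ ⇒ inequivalent

no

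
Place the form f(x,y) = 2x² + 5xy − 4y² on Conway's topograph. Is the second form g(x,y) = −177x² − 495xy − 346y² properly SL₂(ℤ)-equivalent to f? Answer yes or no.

D₁ = 57, D₂ = 57
river cycle of f (length 6): (-4, 3, 3), (3, 3, -4), (-4, 5, 2), (2, 7, -1), (-1, 7, 2), (2, 5, -4)
river cycle of g (length 6): (2, 5, -4), (-4, 3, 3), (3, 3, -4), (-4, 5, 2), (2, 7, -1), (-1, 7, 2)
cycles coincide ⇒ equivalent

yes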